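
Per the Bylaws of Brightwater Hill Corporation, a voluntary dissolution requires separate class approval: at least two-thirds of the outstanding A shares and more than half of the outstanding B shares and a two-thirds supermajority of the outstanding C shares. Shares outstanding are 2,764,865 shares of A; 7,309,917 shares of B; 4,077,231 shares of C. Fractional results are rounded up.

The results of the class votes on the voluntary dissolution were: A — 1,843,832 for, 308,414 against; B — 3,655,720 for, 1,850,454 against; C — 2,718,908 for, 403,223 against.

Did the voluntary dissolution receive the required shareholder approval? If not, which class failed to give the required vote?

A: 2/3 of 2764865 = 1843243.33, rounded up to 1843244; 1,843,244 required, 1,843,832 in favor — approved.
B: a majority of 7309917 is 3654959; 3,654,959 required, 3,655,720 in favor — approved.
C: 2/3 of 4077231 = 2718154; 2,718,154 required, 2,718,908 in favor — approved.

Approved — every class gave the required vote.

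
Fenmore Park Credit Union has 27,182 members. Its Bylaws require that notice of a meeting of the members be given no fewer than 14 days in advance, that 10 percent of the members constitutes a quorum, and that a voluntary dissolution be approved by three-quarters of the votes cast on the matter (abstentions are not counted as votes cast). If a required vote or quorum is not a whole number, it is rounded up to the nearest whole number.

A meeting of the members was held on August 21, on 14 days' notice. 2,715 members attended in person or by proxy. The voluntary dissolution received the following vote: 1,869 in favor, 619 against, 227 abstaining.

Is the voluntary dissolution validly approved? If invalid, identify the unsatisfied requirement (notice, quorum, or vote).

Notice: 14 days given; 14 required. Satisfied.
Quorum: 10% of 27,182 = 2,718.20, rounded up to 2,719; 2,715 present. Not satisfied.
Vote: requires three-fourths of the votes cast (2,715 − 227 abstaining = 2,488); 3/4 of 2488 = 1866, so 1,866 needed; 1,869 in favor. Satisfied.

Invalid — quorum requirement not satisfied.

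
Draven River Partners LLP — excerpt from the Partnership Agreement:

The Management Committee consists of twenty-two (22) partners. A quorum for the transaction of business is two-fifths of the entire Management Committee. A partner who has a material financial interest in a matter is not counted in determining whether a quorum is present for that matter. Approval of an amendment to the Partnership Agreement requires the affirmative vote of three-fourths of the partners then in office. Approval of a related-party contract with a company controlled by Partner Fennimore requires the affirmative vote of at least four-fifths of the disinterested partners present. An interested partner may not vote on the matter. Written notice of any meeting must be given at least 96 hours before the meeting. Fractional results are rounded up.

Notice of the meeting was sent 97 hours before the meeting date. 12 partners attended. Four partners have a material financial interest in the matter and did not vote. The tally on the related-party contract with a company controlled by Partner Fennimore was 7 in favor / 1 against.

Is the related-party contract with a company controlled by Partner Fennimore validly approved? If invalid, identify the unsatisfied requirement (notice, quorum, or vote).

Notice: 97 hours given; 96 required (97 ≥ 96). Satisfied.
Quorum: 12 present, but the 4 interested partners do not count, leaving 8. Quorum is 9. Not satisfied.
Vote: the related-party contract with a company controlled by Partner Fennimore requires four-fifths of the disinterested partners present (12 − 4 = 8). 4/5 of 8 = 6.40, rounded up to 7, so 7 affirmative votes are needed; 7 voted in favor. Satisfied. (Moot — without a quorum no business can be validly transacted.)

Invalid — quorum requirement not satisfied.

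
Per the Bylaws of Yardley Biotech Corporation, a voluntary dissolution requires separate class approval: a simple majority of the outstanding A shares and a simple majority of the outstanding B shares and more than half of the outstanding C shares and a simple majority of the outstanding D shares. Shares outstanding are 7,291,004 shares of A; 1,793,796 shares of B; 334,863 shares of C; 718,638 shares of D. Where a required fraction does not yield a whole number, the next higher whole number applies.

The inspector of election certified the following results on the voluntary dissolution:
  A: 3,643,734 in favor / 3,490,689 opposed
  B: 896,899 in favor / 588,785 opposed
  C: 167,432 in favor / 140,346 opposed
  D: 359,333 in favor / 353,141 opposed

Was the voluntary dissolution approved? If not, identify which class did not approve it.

Not approved — the A shares did not give the required vote.

A: a majority of 7291004 is 3645503; 3,645,503 required, 3,643,734 in favor — not approved.
B: a majority of 1793796 is 896899; 896,899 required, 896,899 in favor — approved.
C: a majority of 334863 is 167432; 167,432 required, 167,432 in favor — approved.
D: a majority of 718638 is 359320; 359,320 required, 359,333 in favor — approved.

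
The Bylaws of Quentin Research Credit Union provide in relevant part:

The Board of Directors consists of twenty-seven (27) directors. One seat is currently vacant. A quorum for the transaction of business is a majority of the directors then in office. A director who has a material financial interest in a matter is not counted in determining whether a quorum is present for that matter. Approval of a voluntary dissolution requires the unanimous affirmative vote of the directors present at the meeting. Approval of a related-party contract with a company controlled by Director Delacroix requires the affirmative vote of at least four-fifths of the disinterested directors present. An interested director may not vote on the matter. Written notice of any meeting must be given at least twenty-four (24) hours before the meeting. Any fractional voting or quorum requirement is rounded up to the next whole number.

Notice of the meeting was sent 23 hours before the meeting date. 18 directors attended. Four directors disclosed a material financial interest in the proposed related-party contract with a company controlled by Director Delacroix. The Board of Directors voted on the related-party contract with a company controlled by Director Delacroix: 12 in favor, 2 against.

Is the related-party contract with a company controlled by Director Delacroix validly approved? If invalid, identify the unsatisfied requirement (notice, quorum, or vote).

Notice: 23 hours given; 24 required (23 < 24). Not satisfied.
Quorum: 18 present, but the 4 interested directors do not count, leaving 14. Quorum is 14. Satisfied.
Vote: the related-party contract with a company controlled by Director Delacroix requires four-fifths of the disinterested directors present (18 − 4 = 14). 4/5 of 14 = 11.20, rounded up to 12, so 12 affirmative votes are needed; 12 voted in favor. Satisfied.

Invalid — notice requirement not satisfied.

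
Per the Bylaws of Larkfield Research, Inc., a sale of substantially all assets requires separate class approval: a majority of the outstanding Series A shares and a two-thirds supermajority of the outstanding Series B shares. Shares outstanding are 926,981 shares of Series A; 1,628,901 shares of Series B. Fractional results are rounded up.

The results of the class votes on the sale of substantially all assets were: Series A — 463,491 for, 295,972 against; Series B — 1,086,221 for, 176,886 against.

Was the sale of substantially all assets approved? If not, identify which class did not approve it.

Approved — every class gave the required vote.

Series A: a majority of 926981 is 463491; 463,491 required, 463,491 in favor — approved.
Series B: 2/3 of 1628901 = 1085934; 1,085,934 required, 1,086,221 in favor — approved.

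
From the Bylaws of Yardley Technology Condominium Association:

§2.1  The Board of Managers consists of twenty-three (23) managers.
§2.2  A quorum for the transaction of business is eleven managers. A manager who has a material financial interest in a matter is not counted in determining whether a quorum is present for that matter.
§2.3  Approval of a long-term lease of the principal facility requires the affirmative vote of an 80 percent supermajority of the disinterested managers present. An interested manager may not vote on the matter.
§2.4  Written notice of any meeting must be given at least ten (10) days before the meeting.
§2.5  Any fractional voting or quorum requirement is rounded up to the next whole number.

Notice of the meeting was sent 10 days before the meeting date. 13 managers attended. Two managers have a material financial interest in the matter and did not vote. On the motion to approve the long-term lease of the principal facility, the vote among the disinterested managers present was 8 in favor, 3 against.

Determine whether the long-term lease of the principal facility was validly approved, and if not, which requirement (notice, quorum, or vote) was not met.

Notice: 10 days given; 10 required (10 ≥ 10). Satisfied.
Quorum: 13 present, but the 2 interested managers do not count, leaving 11. Quorum is 11. Satisfied.
Vote: the long-term lease of the principal facility requires four-fifths of the disinterested managers present (13 − 2 = 11). 4/5 of 11 = 8.80, rounded up to 9, so 9 affirmative votes are needed; 8 voted in favor. Not satisfied.

Invalid — vote requirement not satisfied.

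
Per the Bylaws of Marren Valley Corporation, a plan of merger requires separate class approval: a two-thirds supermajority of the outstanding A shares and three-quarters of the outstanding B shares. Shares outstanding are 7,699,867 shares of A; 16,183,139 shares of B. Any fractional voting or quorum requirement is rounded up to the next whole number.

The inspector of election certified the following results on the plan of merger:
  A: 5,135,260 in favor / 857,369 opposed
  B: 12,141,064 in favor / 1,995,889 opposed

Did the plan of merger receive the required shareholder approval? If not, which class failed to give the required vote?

Approved — every class gave the required vote.

A: 2/3 of 7699867 = 5133244.67, rounded up to 5133245; 5,133,245 required, 5,135,260 in favor — approved.
B: 3/4 of 16183139 = 12137354.25, rounded up to 12137355; 12,137,355 required, 12,141,064 in favor — approved.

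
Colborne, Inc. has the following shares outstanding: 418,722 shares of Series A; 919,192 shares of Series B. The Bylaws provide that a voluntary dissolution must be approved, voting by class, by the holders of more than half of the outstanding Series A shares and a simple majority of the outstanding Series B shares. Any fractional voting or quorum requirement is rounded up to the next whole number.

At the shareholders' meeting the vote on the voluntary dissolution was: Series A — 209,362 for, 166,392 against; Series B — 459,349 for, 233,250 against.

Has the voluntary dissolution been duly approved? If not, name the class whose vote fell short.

Series A: a majority of 418722 is 209362; 209,362 required, 209,362 in favor — approved.
Series B: a majority of 919192 is 459597; 459,597 required, 459,349 in favor — not approved.

Not approved — the Series B shares did not give the required vote.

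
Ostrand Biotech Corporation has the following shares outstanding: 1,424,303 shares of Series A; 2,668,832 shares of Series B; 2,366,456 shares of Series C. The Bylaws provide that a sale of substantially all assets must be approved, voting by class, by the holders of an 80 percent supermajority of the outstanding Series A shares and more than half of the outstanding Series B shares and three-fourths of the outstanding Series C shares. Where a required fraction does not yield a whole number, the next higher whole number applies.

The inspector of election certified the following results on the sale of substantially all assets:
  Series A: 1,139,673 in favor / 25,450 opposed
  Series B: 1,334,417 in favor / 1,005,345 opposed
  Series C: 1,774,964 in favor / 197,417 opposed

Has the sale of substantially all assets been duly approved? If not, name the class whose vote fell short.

Series A: 4/5 of 1424303 = 1139442.40, rounded up to 1139443; 1,139,443 required, 1,139,673 in favor — approved.
Series B: a majority of 2668832 is 1334417; 1,334,417 required, 1,334,417 in favor — approved.
Series C: 3/4 of 2366456 = 1774842; 1,774,842 required, 1,774,964 in favor — approved.

Approved — every class gave the required vote.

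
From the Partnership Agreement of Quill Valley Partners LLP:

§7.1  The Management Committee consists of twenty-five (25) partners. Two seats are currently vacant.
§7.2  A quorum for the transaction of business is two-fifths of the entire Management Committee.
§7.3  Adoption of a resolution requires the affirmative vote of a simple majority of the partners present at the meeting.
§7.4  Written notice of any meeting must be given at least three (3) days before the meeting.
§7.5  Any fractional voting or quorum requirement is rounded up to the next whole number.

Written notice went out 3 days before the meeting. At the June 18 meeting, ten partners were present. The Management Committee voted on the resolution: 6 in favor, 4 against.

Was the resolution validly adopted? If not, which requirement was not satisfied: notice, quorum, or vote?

Notice: 3 days given; 3 required (3 ≥ 3). Satisfied.
Quorum: 10 present; quorum is 10. Satisfied.
Vote: the resolution requires a majority of the partners present (10). A majority of 10 is 6, so 6 affirmative votes are needed; 6 voted in favor. Satisfied.

Valid — all requirements satisfied.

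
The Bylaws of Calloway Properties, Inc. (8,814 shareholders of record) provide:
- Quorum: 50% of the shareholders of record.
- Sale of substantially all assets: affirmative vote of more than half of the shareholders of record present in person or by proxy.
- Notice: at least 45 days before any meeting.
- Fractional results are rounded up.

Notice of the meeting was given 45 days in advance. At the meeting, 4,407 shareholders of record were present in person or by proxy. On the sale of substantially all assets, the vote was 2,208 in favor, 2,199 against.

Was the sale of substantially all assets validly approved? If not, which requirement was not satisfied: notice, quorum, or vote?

Valid — all requirements satisfied.

Notice: 45 days given; 45 required. Satisfied.
Quorum: 50% of 8,814 = 4,407; 4,407 present. Satisfied.
Vote: requires a majority of those present (4,407); a majority of 4407 is 2204, so 2,204 needed; 2,208 in favor. Satisfied.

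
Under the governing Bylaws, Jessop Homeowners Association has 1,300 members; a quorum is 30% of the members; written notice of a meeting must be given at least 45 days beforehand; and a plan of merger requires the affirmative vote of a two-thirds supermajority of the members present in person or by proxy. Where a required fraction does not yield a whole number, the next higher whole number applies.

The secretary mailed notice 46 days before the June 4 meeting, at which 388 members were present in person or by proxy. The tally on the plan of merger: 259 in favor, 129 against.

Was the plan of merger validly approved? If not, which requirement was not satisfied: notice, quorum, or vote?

Invalid — quorum requirement not satisfied.

Notice: 46 days given; 45 required. Satisfied.
Quorum: 30% of 1,300 = 390; 388 present. Not satisfied.
Vote: requires two-thirds of those present (388); 2/3 of 388 = 258.67, rounded up to 259, so 259 needed; 259 in favor. Satisfied.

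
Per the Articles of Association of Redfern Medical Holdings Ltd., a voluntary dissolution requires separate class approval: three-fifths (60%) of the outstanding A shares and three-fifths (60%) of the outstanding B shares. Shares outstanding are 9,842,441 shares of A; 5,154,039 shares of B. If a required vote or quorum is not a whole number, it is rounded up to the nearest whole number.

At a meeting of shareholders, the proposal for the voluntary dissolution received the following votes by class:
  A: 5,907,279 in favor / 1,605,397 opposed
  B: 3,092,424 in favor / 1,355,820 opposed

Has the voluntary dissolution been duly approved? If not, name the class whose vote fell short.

A: 3/5 of 9842441 = 5905464.60, rounded up to 5905465; 5,905,465 required, 5,907,279 in favor — approved.
B: 3/5 of 5154039 = 3092423.40, rounded up to 3092424; 3,092,424 required, 3,092,424 in favor — approved.

Approved — every class gave the required vote.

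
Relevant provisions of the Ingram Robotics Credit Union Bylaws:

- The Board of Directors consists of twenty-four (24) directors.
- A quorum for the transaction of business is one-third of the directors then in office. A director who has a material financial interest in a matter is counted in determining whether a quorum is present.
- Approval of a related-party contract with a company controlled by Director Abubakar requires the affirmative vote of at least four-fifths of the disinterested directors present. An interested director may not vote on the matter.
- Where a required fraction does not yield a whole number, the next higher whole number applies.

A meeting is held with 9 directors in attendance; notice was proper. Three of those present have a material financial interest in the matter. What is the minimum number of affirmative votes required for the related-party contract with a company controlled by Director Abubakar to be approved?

The related-party contract with a company controlled by Director Abubakar requires four-fifths of the disinterested directors present (9 − 3 = 6).
4/5 of 6 = 4.80, rounded up to 5.

5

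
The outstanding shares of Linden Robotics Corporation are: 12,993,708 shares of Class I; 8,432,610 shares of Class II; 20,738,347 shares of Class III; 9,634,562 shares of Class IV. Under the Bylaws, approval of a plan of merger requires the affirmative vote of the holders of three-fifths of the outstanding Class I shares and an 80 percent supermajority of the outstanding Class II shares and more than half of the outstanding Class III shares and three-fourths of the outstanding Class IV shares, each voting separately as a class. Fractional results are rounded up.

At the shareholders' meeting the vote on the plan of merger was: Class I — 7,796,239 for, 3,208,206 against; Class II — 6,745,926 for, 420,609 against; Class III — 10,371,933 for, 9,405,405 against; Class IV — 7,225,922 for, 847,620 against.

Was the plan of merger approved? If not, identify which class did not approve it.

Not approved — the Class II shares did not give the required vote.

Class I: 3/5 of 12993708 = 7796224.80, rounded up to 7796225; 7,796,225 required, 7,796,239 in favor — approved.
Class II: 4/5 of 8432610 = 6746088; 6,746,088 required, 6,745,926 in favor — not approved.
Class III: a majority of 20738347 is 10369174; 10,369,174 required, 10,371,933 in favor — approved.
Class IV: 3/4 of 9634562 = 7225921.50, rounded up to 7225922; 7,225,922 required, 7,225,922 in favor — approved.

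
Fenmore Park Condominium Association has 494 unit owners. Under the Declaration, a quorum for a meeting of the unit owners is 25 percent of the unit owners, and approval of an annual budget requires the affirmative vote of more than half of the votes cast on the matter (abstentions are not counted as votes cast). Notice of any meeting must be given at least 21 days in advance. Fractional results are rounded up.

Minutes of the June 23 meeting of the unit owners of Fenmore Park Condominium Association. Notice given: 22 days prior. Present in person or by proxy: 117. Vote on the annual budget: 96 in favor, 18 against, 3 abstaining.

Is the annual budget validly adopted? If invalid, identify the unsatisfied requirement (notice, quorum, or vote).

Invalid — quorum requirement not satisfied.

Notice: 22 days given; 21 required. Satisfied.
Quorum: 25% of 494 = 123.50, rounded up to 124; 117 present. Not satisfied.
Vote: requires a majority of the votes cast (117 − 3 abstaining = 114); a majority of 114 is 58, so 58 needed; 96 in favor. Satisfied.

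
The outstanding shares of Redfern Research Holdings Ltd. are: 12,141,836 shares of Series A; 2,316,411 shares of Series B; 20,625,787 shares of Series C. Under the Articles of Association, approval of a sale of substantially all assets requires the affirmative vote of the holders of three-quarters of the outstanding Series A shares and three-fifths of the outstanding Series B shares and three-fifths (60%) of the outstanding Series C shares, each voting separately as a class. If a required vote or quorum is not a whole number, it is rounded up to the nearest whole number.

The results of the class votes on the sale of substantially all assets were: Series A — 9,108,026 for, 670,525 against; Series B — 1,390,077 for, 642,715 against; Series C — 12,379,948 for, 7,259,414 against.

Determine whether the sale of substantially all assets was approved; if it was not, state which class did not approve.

Series A: 3/4 of 12141836 = 9106377; 9,106,377 required, 9,108,026 in favor — approved.
Series B: 3/5 of 2316411 = 1389846.60, rounded up to 1389847; 1,389,847 required, 1,390,077 in favor — approved.
Series C: 3/5 of 20625787 = 12375472.20, rounded up to 12375473; 12,375,473 required, 12,379,948 in favor — approved.

Approved — every class gave the required vote.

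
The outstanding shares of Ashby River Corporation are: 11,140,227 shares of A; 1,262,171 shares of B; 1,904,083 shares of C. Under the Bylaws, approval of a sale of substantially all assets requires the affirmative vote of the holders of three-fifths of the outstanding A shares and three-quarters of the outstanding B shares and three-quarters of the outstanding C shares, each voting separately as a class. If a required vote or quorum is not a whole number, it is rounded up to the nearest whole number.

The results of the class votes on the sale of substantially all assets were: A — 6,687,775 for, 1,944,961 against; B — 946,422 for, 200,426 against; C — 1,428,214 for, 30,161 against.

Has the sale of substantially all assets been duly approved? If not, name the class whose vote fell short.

A: 3/5 of 11140227 = 6684136.20, rounded up to 6684137; 6,684,137 required, 6,687,775 in favor — approved.
B: 3/4 of 1262171 = 946628.25, rounded up to 946629; 946,629 required, 946,422 in favor — not approved.
C: 3/4 of 1904083 = 1428062.25, rounded up to 1428063; 1,428,063 required, 1,428,214 in favor — approved.

Not approved — the B shares did not give the required vote.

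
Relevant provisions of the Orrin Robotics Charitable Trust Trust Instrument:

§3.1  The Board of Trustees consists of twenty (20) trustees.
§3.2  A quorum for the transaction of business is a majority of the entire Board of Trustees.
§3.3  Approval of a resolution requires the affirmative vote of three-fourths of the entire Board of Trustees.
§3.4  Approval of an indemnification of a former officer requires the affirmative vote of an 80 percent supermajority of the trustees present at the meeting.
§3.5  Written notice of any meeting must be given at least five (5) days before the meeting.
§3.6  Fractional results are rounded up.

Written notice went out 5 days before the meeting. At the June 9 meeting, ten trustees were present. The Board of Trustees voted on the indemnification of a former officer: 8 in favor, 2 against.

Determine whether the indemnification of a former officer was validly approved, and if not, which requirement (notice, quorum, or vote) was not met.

Notice: 5 days given; 5 required (5 ≥ 5). Satisfied.
Quorum: 10 present; quorum is 11. Not satisfied.
Vote: the indemnification of a former officer requires four-fifths of the trustees present (10). 4/5 of 10 = 8, so 8 affirmative votes are needed; 8 voted in favor. Satisfied. (Moot — without a quorum no business can be validly transacted.)

Invalid — quorum requirement not satisfied.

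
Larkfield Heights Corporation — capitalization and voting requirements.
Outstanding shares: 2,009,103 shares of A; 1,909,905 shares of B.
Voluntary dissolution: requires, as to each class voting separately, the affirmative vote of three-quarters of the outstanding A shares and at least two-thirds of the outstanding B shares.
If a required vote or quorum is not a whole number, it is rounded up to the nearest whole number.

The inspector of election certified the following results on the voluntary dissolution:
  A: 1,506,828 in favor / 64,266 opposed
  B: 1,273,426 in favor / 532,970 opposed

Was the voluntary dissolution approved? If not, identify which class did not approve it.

Approved — every class gave the required vote.

A: 3/4 of 2009103 = 1506827.25, rounded up to 1506828; 1,506,828 required, 1,506,828 in favor — approved.
B: 2/3 of 1909905 = 1273270; 1,273,270 required, 1,273,426 in favor — approved.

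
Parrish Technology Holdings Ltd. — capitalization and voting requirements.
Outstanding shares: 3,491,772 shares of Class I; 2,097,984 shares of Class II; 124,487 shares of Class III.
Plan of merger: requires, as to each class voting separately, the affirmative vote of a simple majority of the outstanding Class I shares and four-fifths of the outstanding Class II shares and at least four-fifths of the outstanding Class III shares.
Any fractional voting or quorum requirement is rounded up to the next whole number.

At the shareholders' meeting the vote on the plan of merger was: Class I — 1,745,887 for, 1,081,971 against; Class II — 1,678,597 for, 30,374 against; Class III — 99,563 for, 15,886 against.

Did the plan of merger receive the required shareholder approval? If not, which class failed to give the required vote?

Class I: a majority of 3491772 is 1745887; 1,745,887 required, 1,745,887 in favor — approved.
Class II: 4/5 of 2097984 = 1678387.20, rounded up to 1678388; 1,678,388 required, 1,678,597 in favor — approved.
Class III: 4/5 of 124487 = 99589.60, rounded up to 99590; 99,590 required, 99,563 in favor — not approved.

Not approved — the Class III shares did not give the required vote.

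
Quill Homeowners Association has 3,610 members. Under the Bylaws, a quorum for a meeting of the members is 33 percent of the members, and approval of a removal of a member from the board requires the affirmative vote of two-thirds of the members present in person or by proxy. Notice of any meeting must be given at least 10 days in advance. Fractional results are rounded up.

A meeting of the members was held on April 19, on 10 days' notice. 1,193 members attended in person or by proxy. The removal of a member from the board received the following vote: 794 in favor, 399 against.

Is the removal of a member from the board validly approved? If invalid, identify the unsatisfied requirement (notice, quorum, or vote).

Notice: 10 days given; 10 required. Satisfied.
Quorum: 33% of 3,610 = 1,191.30, rounded up to 1,192; 1,193 present. Satisfied.
Vote: requires two-thirds of those present (1,193); 2/3 of 1193 = 795.33, rounded up to 796, so 796 needed; 794 in favor. Not satisfied.

Invalid — vote requirement not satisfied.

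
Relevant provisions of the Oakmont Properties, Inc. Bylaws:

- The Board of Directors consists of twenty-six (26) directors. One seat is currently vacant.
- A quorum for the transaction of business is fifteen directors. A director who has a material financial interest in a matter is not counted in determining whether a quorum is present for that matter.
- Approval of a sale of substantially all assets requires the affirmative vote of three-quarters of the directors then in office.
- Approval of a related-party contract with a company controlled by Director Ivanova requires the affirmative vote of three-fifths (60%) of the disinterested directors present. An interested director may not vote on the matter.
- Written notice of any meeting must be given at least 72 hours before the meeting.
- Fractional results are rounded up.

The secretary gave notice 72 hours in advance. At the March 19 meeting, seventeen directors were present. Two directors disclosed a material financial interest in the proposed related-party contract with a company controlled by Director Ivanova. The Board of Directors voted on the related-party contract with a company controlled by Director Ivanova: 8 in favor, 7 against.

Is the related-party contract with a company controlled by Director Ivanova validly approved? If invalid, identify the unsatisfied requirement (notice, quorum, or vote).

Invalid — vote requirement not satisfied.

Notice: 72 hours given; 72 required (72 ≥ 72). Satisfied.
Quorum: 17 present, but the 2 interested directors do not count, leaving 15. Quorum is 15. Satisfied.
Vote: the related-party contract with a company controlled by Director Ivanova requires three-fifths of the disinterested directors present (17 − 2 = 15). 3/5 of 15 = 9, so 9 affirmative votes are needed; 8 voted in favor. Not satisfied.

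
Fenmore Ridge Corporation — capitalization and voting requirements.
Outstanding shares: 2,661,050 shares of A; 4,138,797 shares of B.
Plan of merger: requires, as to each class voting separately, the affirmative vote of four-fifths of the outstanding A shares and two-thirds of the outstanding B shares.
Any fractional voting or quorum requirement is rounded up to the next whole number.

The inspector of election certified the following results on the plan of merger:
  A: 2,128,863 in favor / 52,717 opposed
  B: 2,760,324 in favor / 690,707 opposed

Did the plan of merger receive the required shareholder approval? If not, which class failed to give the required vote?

A: 4/5 of 2661050 = 2128840; 2,128,840 required, 2,128,863 in favor — approved.
B: 2/3 of 4138797 = 2759198; 2,759,198 required, 2,760,324 in favor — approved.

Approved — every class gave the required vote.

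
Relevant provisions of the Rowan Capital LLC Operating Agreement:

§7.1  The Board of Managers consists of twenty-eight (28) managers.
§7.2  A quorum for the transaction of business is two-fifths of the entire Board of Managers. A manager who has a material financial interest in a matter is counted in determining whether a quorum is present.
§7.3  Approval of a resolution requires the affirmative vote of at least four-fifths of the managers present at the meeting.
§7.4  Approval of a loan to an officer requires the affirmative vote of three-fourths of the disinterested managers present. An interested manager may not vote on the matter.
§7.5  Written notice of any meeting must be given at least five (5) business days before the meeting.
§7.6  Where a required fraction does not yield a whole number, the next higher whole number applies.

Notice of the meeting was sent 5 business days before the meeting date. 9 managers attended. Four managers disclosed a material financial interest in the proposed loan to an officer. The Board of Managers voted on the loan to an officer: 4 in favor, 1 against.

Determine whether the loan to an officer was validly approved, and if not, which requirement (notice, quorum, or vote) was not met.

Invalid — quorum requirement not satisfied.

Notice: 5 business days given; 5 required (5 ≥ 5). Satisfied.
Quorum: 9 present (interested managers count toward quorum); quorum is 12. Not satisfied.
Vote: the loan to an officer requires three-fourths of the disinterested managers present (9 − 4 = 5). 3/4 of 5 = 3.75, rounded up to 4, so 4 affirmative votes are needed; 4 voted in favor. Satisfied. (Moot — without a quorum no business can be validly transacted.)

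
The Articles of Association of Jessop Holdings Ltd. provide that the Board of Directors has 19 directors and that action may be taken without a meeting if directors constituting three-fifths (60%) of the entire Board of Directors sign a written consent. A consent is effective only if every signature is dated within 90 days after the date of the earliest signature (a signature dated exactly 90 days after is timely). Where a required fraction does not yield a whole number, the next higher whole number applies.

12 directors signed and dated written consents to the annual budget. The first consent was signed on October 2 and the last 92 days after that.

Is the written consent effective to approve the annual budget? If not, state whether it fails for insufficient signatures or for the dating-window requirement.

Signatures required: three-fifths (60%) of 19 — 3/5 of 19 = 11.40, rounded up to 12, so 12 needed; 12 signed. Sufficient.
Dating window: the latest signature is 92 days after the earliest; the limit is 90 days. Outside the window.

Not effective — dating-window requirement not satisfied.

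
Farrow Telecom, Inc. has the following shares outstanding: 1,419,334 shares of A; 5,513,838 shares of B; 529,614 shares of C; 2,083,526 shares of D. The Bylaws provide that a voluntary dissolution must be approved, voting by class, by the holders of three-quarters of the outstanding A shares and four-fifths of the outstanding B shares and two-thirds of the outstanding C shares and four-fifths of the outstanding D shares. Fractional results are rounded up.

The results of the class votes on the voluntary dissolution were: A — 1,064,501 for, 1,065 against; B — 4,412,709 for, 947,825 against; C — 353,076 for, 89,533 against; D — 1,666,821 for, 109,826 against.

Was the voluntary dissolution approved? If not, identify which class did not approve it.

Approved — every class gave the required vote.

A: 3/4 of 1419334 = 1064500.50, rounded up to 1064501; 1,064,501 required, 1,064,501 in favor — approved.
B: 4/5 of 5513838 = 4411070.40, rounded up to 4411071; 4,411,071 required, 4,412,709 in favor — approved.
C: 2/3 of 529614 = 353076; 353,076 required, 353,076 in favor — approved.
D: 4/5 of 2083526 = 1666820.80, rounded up to 1666821; 1,666,821 required, 1,666,821 in favor — approved.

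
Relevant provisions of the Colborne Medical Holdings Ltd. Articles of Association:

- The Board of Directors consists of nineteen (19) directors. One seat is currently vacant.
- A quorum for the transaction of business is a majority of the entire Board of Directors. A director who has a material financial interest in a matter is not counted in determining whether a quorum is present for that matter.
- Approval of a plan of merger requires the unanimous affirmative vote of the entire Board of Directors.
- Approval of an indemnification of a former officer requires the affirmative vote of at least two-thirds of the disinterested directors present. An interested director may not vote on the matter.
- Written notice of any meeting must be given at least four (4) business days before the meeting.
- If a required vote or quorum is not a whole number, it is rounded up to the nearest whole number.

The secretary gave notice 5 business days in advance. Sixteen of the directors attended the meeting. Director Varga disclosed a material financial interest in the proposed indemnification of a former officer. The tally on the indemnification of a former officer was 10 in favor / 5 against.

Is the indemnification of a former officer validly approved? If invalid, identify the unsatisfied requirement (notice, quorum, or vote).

Valid — all requirements satisfied.

Notice: 5 business days given; 4 required (5 ≥ 4). Satisfied.
Quorum: 16 present, but the 1 interested director does not count, leaving 15. Quorum is 10. Satisfied.
Vote: the indemnification of a former officer requires two-thirds of the disinterested directors present (16 − 1 = 15). 2/3 of 15 = 10, so 10 affirmative votes are needed; 10 voted in favor. Satisfied.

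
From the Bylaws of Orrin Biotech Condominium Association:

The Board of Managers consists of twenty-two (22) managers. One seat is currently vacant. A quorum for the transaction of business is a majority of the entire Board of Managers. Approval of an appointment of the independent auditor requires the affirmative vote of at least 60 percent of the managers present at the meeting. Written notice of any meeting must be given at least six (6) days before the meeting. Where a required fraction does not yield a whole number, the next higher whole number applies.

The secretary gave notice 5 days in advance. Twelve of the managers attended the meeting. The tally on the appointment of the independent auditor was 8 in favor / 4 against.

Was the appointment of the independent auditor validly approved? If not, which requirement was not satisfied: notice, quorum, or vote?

Invalid — notice requirement not satisfied.

Notice: 5 days given; 6 required (5 < 6). Not satisfied.
Quorum: 12 present; quorum is 12. Satisfied.
Vote: the appointment of the independent auditor requires three-fifths of the managers present (12). 3/5 of 12 = 7.20, rounded up to 8, so 8 affirmative votes are needed; 8 voted in favor. Satisfied.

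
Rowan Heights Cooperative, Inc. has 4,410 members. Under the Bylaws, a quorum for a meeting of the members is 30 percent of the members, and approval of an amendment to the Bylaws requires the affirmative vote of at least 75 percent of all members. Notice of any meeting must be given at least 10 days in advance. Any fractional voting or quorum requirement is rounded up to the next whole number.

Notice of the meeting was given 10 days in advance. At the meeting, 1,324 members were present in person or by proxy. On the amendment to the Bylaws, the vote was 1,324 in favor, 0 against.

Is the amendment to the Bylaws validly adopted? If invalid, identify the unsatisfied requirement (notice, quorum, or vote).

Invalid — vote requirement not satisfied.

Notice: 10 days given; 10 required. Satisfied.
Quorum: 30% of 4,410 = 1,323; 1,324 present. Satisfied.
Vote: requires three-fourths of all members (4,410); 3/4 of 4410 = 3307.50, rounded up to 3308, so 3,308 needed; 1,324 in favor. Not satisfied.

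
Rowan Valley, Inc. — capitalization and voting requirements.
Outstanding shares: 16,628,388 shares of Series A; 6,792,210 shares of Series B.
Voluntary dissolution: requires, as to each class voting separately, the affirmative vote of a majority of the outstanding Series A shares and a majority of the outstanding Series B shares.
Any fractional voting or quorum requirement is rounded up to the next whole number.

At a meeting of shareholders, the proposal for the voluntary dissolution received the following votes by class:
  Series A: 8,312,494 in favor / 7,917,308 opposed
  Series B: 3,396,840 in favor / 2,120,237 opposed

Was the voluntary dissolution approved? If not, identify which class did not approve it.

Not approved — the Series A shares did not give the required vote.

Series A: a majority of 16628388 is 8314195; 8,314,195 required, 8,312,494 in favor — not approved.
Series B: a majority of 6792210 is 3396106; 3,396,106 required, 3,396,840 in favor — approved.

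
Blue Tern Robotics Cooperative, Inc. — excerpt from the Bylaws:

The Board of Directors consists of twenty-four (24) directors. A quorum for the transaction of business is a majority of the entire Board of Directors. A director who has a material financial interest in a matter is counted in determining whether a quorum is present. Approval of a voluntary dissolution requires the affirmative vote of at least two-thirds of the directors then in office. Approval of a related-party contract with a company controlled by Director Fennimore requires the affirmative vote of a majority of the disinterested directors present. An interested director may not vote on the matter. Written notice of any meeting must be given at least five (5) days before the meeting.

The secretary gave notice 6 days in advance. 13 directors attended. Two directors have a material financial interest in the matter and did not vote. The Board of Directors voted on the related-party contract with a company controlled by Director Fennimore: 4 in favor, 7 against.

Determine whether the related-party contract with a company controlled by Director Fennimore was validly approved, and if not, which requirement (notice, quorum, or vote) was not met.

Invalid — vote requirement not satisfied.

Notice: 6 days given; 5 required (6 ≥ 5). Satisfied.
Quorum: 13 present (interested directors count toward quorum); quorum is 13. Satisfied.
Vote: the related-party contract with a company controlled by Director Fennimore requires a majority of the disinterested directors present (13 − 2 = 11). A majority of 11 is 6, so 6 affirmative votes are needed; 4 voted in favor. Not satisfied.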